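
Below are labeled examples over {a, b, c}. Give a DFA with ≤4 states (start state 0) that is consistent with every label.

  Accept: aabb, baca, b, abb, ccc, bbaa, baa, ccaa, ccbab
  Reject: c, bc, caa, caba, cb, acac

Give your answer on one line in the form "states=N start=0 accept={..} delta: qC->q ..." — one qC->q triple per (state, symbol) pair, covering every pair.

states=4 start=0 accept={0,2} delta: 0a->0 0b->0 0c->1 1a->2 1b->1 1c->3 2a->1 2b->2 2c->1 3a->0 3b->0 3c->0

State merging on the prefix tree: take the shortest (then alphabetical) example prefix whose next move is undefined and point that move at state 0, else 1, else 2, ...; a target is out if some Accept/Reject pair would then sit in one state with the same input left (inseparable). If every existing state is out, open a new one.
a: 0a undefined. 0a->0: ok.
b: 0b undefined. 0b->0: ok.
c: 0c undefined. 0c->0: no, aabb/c meet in 0. Open state 1: 0c->1.
ca: 1a undefined. 1a->0: no, aabb/caa meet in 0. 1a->1: no, baca/c meet in 1. Open state 2: 1a->2.
cb: 1b undefined. 1b->0: no, aabb/cb meet in 0. 1b->1: ok.
cc: 1c undefined. 1c->0: no, ccc/c meet in 1. 1c->1: no, ccc/c meet in 1. 1c->2: no, ccc/acac meet in 2 with "c" left. Open state 3: 1c->3.
caa: 2a undefined. 2a->0: no, aabb/caa meet in 0. 2a->1: ok.
cab: 2b undefined. 2b->0: no, aabb/caba meet in 0. 2b->1: no, baca/caba meet in 2. 2b->2: ok.
cca: 3a undefined. 3a->0: ok.
ccb: 3b undefined. 3b->0: ok.
ccc: 3c undefined. 3c->0: ok.
acac: 2c undefined. 2c->0: no, aabb/acac meet in 0. 2c->1: ok.
All examples now run through 4 states with every (state, symbol) defined. Accept strings end in {0,2}, Reject strings end in {1}; accept={0,2}.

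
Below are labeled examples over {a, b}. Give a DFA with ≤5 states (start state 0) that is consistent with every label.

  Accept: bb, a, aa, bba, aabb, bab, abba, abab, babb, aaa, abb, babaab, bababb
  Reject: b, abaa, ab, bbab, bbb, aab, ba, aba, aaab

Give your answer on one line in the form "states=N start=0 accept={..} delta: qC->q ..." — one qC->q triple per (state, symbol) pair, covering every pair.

Grow the machine one transition at a time. Run the examples from 0; the earliest place one falls off (shortest prefix, ties alphabetical) gets sent to the lowest-numbered state that keeps every Accept/Reject pair distinguishable — a pair clashes when both reach the same state with identical unread suffix — and to a fresh state only if none does.
a: 0a undefined. 0a->0: ok.
b: 0b undefined. 0b->0: no, bb/b meet in 0. Open state 1: 0b->1.
ba: 1a undefined. 1a->0: no, a/abaa meet in 0. 1a->1: no, babb/bbb meet in 1 with "bb" left. Open state 2: 1a->2.
bb: 1b undefined. 1b->0: ok.
bab: 2b undefined. 2b->0: no, babb/b meet in 1. 2b->1: no, bab/b meet in 1. 2b->2: no, bab/ba meet in 2. Open state 3: 2b->3.
abaa: 2a undefined. 2a->0: no, bb/abaa meet in 0. 2a->1: ok.
baba: 3a undefined. 3a->0: no, babaab/b meet in 1. 3a->1: no, bababb/b meet in 1. 3a->2: ok.
babb: 3b undefined. 3b->0: ok.
All examples now run through 4 states with every (state, symbol) defined. Accept strings end in {0,3}, Reject strings end in {1,2}; accept={0,3}.

states=4 start=0 accept={0,3} delta: 0a->0 0b->1 1a->2 1b->0 2a->1 2b->3 3a->2 3b->0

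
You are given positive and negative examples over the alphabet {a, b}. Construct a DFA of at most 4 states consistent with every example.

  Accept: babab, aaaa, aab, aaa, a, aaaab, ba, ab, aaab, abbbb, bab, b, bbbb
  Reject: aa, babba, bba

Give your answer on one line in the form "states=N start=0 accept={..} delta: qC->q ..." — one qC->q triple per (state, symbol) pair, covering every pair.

Fold the examples into a partial DFA from state 0: repeatedly fix the first undefined (state, symbol) met by the shortest-then-alphabetical prefix, trying targets in increasing order and rejecting any under which an Accept and a Reject string meet in one state with the same remainder; add a state when all current targets are rejected. Accepting states are where Accept strings end.
a: 0a undefined. 0a->0: no, aaaa/aa meet in 0. Open state 1: 0a->1.
b: 0b undefined. 0b->0: no, a/bba meet in 1. 0b->1: no, ba/aa meet in 1 with "a" left. Open state 2: 0b->2.
aa: 1a undefined. 1a->0: no, aaaa/aa meet in 0. 1a->1: no, aaaa/aa meet in 1. 1a->2: no, b/aa meet in 2. Open state 3: 1a->3.
ab: 1b undefined. 1b->0: ok.
ba: 2a undefined. 2a->0: ok.
bb: 2b undefined. 2b->0: no, a/babba meet in 1. 2b->1: ok.
aaa: 3a undefined. 3a->0: ok.
aab: 3b undefined. 3b->0: ok.
All examples now run through 4 states with every (state, symbol) defined. Accept strings end in {0,1,2}, Reject strings end in {3}; accept={0,1,2}.

states=4 start=0 accept={0,1,2} delta: 0a->1 0b->2 1a->3 1b->0 2a->0 2b->1 3a->0 3b->0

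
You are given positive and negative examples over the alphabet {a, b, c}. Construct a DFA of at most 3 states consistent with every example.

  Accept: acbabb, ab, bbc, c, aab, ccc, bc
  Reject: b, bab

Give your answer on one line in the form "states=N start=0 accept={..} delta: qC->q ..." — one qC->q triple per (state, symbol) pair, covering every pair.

states=3 start=0 accept={0} delta: 0a->1 0b->2 0c->0 1a->1 1b->0 1c->0 2a->0 2b->0 2c->0

Fold the examples into a partial DFA from state 0: repeatedly fix the first undefined (state, symbol) met by the shortest-then-alphabetical prefix, trying targets in increasing order and rejecting any under which an Accept and a Reject string meet in one state with the same remainder; add a state when all current targets are rejected. Accepting states are where Accept strings end.
a: 0a undefined. 0a->0: no, ab/b meet in 0 with "b" left. Open state 1: 0a->1.
b: 0b undefined. 0b->0: no, ab/bab meet in 1 with "b" left. 0b->1: no, aab/bab meet in 1 with "ab" left. Open state 2: 0b->2.
c: 0c undefined. 0c->0: ok.
aa: 1a undefined. 1a->0: no, aab/b meet in 2. 1a->1: ok.
ab: 1b undefined. 1b->0: ok.
ac: 1c undefined. 1c->0: ok.
ba: 2a undefined. 2a->0: ok.
bb: 2b undefined. 2b->0: ok.
bc: 2c undefined. 2c->0: ok.
All examples now run through 3 states with every (state, symbol) defined. Accept strings end in {0}, Reject strings end in {2}; accept={0}.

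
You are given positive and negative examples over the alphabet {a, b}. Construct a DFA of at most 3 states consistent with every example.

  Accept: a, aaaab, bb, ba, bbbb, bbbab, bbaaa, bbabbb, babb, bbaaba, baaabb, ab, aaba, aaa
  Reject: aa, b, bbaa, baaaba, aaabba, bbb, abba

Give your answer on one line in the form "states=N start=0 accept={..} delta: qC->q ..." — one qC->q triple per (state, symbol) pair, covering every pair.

Fold the examples into a partial DFA from state 0: repeatedly fix the first undefined (state, symbol) met by the shortest-then-alphabetical prefix, trying targets in increasing order and rejecting any under which an Accept and a Reject string meet in one state with the same remainder; add a state when all current targets are rejected. Accepting states are where Accept strings end.
a: 0a undefined. 0a->0: no, a/aa meet in 0. Open state 1: 0a->1.
b: 0b undefined. 0b->0: no, bb/b meet in 0. 0b->1: no, a/b meet in 1. Open state 2: 0b->2.
aa: 1a undefined. 1a->0: no, aaaab/b meet in 2. 1a->1: no, a/aa meet in 1. 1a->2: ok.
ab: 1b undefined. 1b->0: no, ba/abba meet in 2 with "a" left. 1b->1: ok.
ba: 2a undefined. 2a->0: no, baaabb/bbb meet in 2 with "bb" left. 2a->1: ok.
bb: 2b undefined. 2b->0: ok.
All examples now run through 3 states with every (state, symbol) defined. Accept strings end in {0,1}, Reject strings end in {2}; accept={0,1}.

states=3 start=0 accept={0,1} delta: 0a->1 0b->2 1a->2 1b->1 2a->1 2b->0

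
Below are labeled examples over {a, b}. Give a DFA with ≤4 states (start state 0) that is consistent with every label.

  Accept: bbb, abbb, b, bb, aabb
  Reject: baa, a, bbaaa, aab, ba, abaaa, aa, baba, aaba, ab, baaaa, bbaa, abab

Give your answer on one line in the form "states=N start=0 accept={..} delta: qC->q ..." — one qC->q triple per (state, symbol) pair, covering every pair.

Grow the machine one transition at a time. Run the examples from 0; the earliest place one falls off (shortest prefix, ties alphabetical) gets sent to the lowest-numbered state that keeps every Accept/Reject pair distinguishable — a pair clashes when both reach the same state with identical unread suffix — and to a fresh state only if none does.
a: 0a undefined. 0a->0: no, b/aab meet in 0 with "b" left. Open state 1: 0a->1.
b: 0b undefined. 0b->0: ok.
aa: 1a undefined. 1a->0: no, bbb/baa meet in 0. 1a->1: ok.
ab: 1b undefined. 1b->0: no, bbb/aab meet in 0. 1b->1: no, abbb/baa meet in 1. Open state 2: 1b->2.
aba: 2a undefined. 2a->0: no, bbb/baba meet in 0. 2a->1: ok.
abb: 2b undefined. 2b->0: ok.
All examples now run through 3 states with every (state, symbol) defined. Accept strings end in {0}, Reject strings end in {1,2}; accept={0}.

states=3 start=0 accept={0} delta: 0a->1 0b->0 1a->1 1b->2 2a->1 2b->0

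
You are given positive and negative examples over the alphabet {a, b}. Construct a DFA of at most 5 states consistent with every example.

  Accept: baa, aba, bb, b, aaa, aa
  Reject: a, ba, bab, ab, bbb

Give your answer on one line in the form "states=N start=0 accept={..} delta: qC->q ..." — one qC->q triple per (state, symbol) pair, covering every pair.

Grow the machine one transition at a time. Run the examples from 0; the earliest place one falls off (shortest prefix, ties alphabetical) gets sent to the lowest-numbered state that keeps every Accept/Reject pair distinguishable — a pair clashes when both reach the same state with identical unread suffix — and to a fresh state only if none does.
a: 0a undefined. 0a->0: no, aba/ba meet in 0 with "ba" left. Open state 1: 0a->1.
b: 0b undefined. 0b->0: no, bb/bbb meet in 0. 0b->1: no, bb/ab meet in 1 with "b" left. Open state 2: 0b->2.
aa: 1a undefined. 1a->0: no, aaa/a meet in 1. 1a->1: no, aaa/a meet in 1. 1a->2: no, aaa/ba meet in 2 with "a" left. Open state 3: 1a->3.
ab: 1b undefined. 1b->0: no, aba/a meet in 1. 1b->1: ok.
ba: 2a undefined. 2a->0: no, baa/a meet in 1. 2a->1: ok.
bb: 2b undefined. 2b->0: no, b/bbb meet in 2. 2b->1: no, bb/a meet in 1. 2b->2: no, bb/bbb meet in 2. 2b->3: ok.
aaa: 3a undefined. 3a->0: ok.
bbb: 3b undefined. 3b->0: no, aaa/bbb meet in 0. 3b->1: ok.
All examples now run through 4 states with every (state, symbol) defined. Accept strings end in {0,2,3}, Reject strings end in {1}; accept={0,2,3}.

states=4 start=0 accept={0,2,3} delta: 0a->1 0b->2 1a->3 1b->1 2a->1 2b->3 3a->0 3b->1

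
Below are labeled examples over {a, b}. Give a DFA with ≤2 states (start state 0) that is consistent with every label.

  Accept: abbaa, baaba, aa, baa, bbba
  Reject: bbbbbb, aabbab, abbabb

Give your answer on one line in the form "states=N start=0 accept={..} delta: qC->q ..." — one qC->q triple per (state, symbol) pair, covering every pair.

Fold the examples into a partial DFA from state 0: repeatedly fix the first undefined (state, symbol) met by the shortest-then-alphabetical prefix, trying targets in increasing order and rejecting any under which an Accept and a Reject string meet in one state with the same remainder; add a state when all current targets are rejected. Accepting states are where Accept strings end.
a: 0a undefined. 0a->0: ok.
b: 0b undefined. 0b->0: no, abbaa/bbbbbb meet in 0. Open state 1: 0b->1.
ba: 1a undefined. 1a->0: ok.
bb: 1b undefined. 1b->0: no, abbaa/bbbbbb meet in 0. 1b->1: ok.
All examples now run through 2 states with every (state, symbol) defined. Accept strings end in {0}, Reject strings end in {1}; accept={0}.

states=2 start=0 accept={0} delta: 0a->0 0b->1 1a->0 1b->1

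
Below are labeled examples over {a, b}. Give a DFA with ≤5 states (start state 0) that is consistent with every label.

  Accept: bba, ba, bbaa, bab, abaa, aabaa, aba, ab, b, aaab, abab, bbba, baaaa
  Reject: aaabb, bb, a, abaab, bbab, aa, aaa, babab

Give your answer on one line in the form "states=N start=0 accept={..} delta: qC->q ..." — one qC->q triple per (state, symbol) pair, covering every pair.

states=4 start=0 accept={1,2} delta: 0a->0 0b->1 1a->2 1b->3 2a->1 2b->2 3a->1 3b->1

State merging on the prefix tree: take the shortest (then alphabetical) example prefix whose next move is undefined and point that move at state 0, else 1, else 2, ...; a target is out if some Accept/Reject pair would then sit in one state with the same input left (inseparable). If every existing state is out, open a new one.
a: 0a undefined. 0a->0: ok.
b: 0b undefined. 0b->0: no, bba/aaabb meet in 0. Open state 1: 0b->1.
ba: 1a undefined. 1a->0: no, ba/a meet in 0. 1a->1: no, bab/aaabb meet in 1 with "b" left. Open state 2: 1a->2.
bb: 1b undefined. 1b->0: no, bba/aaabb meet in 0. 1b->1: no, bab/bbab meet in 2 with "b" left. 1b->2: no, ba/aaabb meet in 2. Open state 3: 1b->3.
baa: 2a undefined. 2a->0: no, abaa/a meet in 0. 2a->1: ok.
bab: 2b undefined. 2b->0: no, bab/a meet in 0. 2b->1: no, bab/babab meet in 1. 2b->2: ok.
bba: 3a undefined. 3a->0: no, bba/a meet in 0. 3a->1: ok.
bbb: 3b undefined. 3b->0: no, bbba/a meet in 0. 3b->1: ok.
All examples now run through 4 states with every (state, symbol) defined. Accept strings end in {1,2}, Reject strings end in {0,3}; accept={1,2}.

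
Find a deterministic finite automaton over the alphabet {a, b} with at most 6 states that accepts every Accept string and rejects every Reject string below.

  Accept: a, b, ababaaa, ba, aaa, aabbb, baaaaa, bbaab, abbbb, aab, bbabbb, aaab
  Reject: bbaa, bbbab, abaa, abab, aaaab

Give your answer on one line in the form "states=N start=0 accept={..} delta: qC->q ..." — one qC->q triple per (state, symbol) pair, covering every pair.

states=6 start=0 accept={0,1,4} delta: 0a->1 0b->0 1a->2 1b->3 2a->4 2b->0 3a->1 3b->0 4a->5 4b->0 5a->0 5b->2

State merging on the prefix tree: take the shortest (then alphabetical) example prefix whose next move is undefined and point that move at state 0, else 1, else 2, ...; a target is out if some Accept/Reject pair would then sit in one state with the same input left (inseparable). If every existing state is out, open a new one.
a: 0a undefined. 0a->0: no, b/aaaab meet in 0 with "b" left. Open state 1: 0a->1.
b: 0b undefined. 0b->0: ok.
aa: 1a undefined. 1a->0: no, b/bbaa meet in 0. 1a->1: no, a/bbaa meet in 1. Open state 2: 1a->2.
ab: 1b undefined. 1b->0: no, b/bbbab meet in 0. 1b->1: no, a/bbbab meet in 1. 1b->2: no, aaab/abab meet in 2 with "ab" left. Open state 3: 1b->3.
aaa: 2a undefined. 2a->0: no, baaaaa/bbaa meet in 2. 2a->1: no, bbaab/aaaab meet in 2 with "b" left. 2a->2: no, aaa/bbaa meet in 2. 2a->3: no, aaa/bbbab meet in 3. Open state 4: 2a->4.
aab: 2b undefined. 2b->0: ok.
aba: 3a undefined. 3a->0: no, a/abaa meet in 1. 3a->1: ok.
abb: 3b undefined. 3b->0: ok.
aaaa: 4a undefined. 4a->0: no, b/aaaab meet in 0. 4a->1: no, baaaaa/bbaa meet in 2. 4a->2: no, b/aaaab meet in 0. 4a->3: no, b/aaaab meet in 0. 4a->4: no, aaab/aaaab meet in 4 with "b" left. Open state 5: 4a->5.
aaab: 4b undefined. 4b->0: ok.
aaaab: 5b undefined. 5b->0: no, b/aaaab meet in 0. 5b->1: no, a/aaaab meet in 1. 5b->2: ok.
baaaaa: 5a undefined. 5a->0: ok.
All examples now run through 6 states with every (state, symbol) defined. Accept strings end in {0,1,4}, Reject strings end in {2,3}; accept={0,1,4}.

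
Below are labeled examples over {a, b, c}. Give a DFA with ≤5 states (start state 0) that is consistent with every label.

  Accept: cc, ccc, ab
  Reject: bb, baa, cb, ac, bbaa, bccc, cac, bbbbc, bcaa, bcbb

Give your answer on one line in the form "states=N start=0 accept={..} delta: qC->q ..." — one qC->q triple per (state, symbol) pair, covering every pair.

states=4 start=0 accept={1,3} delta: 0a->0 0b->1 0c->2 1a->0 1b->0 1c->3 2a->0 2b->0 2c->1 3a->0 3b->1 3c->0

State merging on the prefix tree: take the shortest (then alphabetical) example prefix whose next move is undefined and point that move at state 0, else 1, else 2, ...; a target is out if some Accept/Reject pair would then sit in one state with the same input left (inseparable). If every existing state is out, open a new one.
a: 0a undefined. 0a->0: ok.
b: 0b undefined. 0b->0: no, ccc/bccc meet in 0 with "ccc" left. Open state 1: 0b->1.
c: 0c undefined. 0c->0: no, cc/ac meet in 0. 0c->1: no, ab/ac meet in 1. Open state 2: 0c->2.
ba: 1a undefined. 1a->0: ok.
bb: 1b undefined. 1b->0: ok.
bc: 1c undefined. 1c->0: no, cc/bccc meet in 2 with "c" left. 1c->1: no, ab/bccc meet in 1. 1c->2: no, ccc/bccc meet in 2 with "cc" left. Open state 3: 1c->3.
ca: 2a undefined. 2a->0: ok.
cb: 2b undefined. 2b->0: ok.
cc: 2c undefined. 2c->0: no, cc/bb meet in 0. 2c->1: ok.
bca: 3a undefined. 3a->0: ok.
bcb: 3b undefined. 3b->0: no, cc/bcbb meet in 1. 3b->1: ok.
bcc: 3c undefined. 3c->0: ok.
All examples now run through 4 states with every (state, symbol) defined. Accept strings end in {1,3}, Reject strings end in {0,2}; accept={1,3}.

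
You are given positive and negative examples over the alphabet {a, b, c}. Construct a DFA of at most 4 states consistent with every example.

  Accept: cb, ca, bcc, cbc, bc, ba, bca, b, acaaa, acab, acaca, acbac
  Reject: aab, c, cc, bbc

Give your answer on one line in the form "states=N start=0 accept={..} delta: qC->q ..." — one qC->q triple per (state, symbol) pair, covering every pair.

states=3 start=0 accept={1,2} delta: 0a->1 0b->1 0c->0 1a->1 1b->0 1c->2 2a->2 2b->1 2c->1

Fold the examples into a partial DFA from state 0: repeatedly fix the first undefined (state, symbol) met by the shortest-then-alphabetical prefix, trying targets in increasing order and rejecting any under which an Accept and a Reject string meet in one state with the same remainder; add a state when all current targets are rejected. Accepting states are where Accept strings end.
a: 0a undefined. 0a->0: no, b/aab meet in 0 with "b" left. Open state 1: 0a->1.
b: 0b undefined. 0b->0: no, bcc/cc meet in 0 with "cc" left. 0b->1: ok.
c: 0c undefined. 0c->0: ok.
aa: 1a undefined. 1a->0: no, cb/aab meet in 1. 1a->1: ok.
ac: 1c undefined. 1c->0: no, bcc/c meet in 0. 1c->1: no, acab/aab meet in 1 with "b" left. Open state 2: 1c->2.
bb: 1b undefined. 1b->0: ok.
aca: 2a undefined. 2a->0: no, bca/aab meet in 0. 2a->1: no, acab/aab meet in 0. 2a->2: ok.
acb: 2b undefined. 2b->0: no, acab/aab meet in 0. 2b->1: ok.
bcc: 2c undefined. 2c->0: no, bcc/aab meet in 0. 2c->1: ok.
All examples now run through 3 states with every (state, symbol) defined. Accept strings end in {1,2}, Reject strings end in {0}; accept={1,2}.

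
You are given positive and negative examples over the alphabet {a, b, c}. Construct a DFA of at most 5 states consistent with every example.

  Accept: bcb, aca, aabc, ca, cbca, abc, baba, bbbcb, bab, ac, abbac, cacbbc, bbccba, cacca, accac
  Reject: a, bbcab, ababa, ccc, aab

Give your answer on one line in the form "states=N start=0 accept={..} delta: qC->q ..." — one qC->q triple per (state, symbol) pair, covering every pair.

states=4 start=0 accept={0,2,3} delta: 0a->1 0b->0 0c->1 1a->2 1b->2 1c->3 2a->0 2b->1 2c->2 3a->0 3b->1 3c->1

State merging on the prefix tree: take the shortest (then alphabetical) example prefix whose next move is undefined and point that move at state 0, else 1, else 2, ...; a target is out if some Accept/Reject pair would then sit in one state with the same input left (inseparable). If every existing state is out, open a new one.
a: 0a undefined. 0a->0: no, baba/ababa meet in 0 with "baba" left. Open state 1: 0a->1.
b: 0b undefined. 0b->0: ok.
c: 0c undefined. 0c->0: no, bcb/ccc meet in 0. 0c->1: ok.
aa: 1a undefined. 1a->0: no, aabc/a meet in 1. 1a->1: no, bcb/bbcab meet in 1 with "b" left. Open state 2: 1a->2.
ab: 1b undefined. 1b->0: no, abc/a meet in 1. 1b->1: no, bcb/a meet in 1. 1b->2: ok.
ac: 1c undefined. 1c->0: no, aca/a meet in 1. 1c->1: no, ac/a meet in 1. 1c->2: no, abc/ccc meet in 2 with "c" left. Open state 3: 1c->3.
aab: 2b undefined. 2b->0: no, aabc/a meet in 1. 2b->1: ok.
aba: 2a undefined. 2a->0: ok.
abc: 2c undefined. 2c->0: no, cbca/a meet in 1. 2c->1: no, abc/a meet in 1. 2c->2: ok.
aca: 3a undefined. 3a->0: ok.
acc: 3c undefined. 3c->0: no, aca/ccc meet in 0. 3c->1: ok.
bbccb: 3b undefined. 3b->0: no, bbccba/a meet in 1. 3b->1: ok.
All examples now run through 4 states with every (state, symbol) defined. Accept strings end in {0,2,3}, Reject strings end in {1}; accept={0,2,3}.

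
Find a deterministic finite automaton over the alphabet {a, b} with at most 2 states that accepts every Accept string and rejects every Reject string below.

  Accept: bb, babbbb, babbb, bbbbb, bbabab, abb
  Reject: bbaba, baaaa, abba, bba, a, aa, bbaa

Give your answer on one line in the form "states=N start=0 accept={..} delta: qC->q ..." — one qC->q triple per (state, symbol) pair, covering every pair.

Grow the machine one transition at a time. Run the examples from 0; the earliest place one falls off (shortest prefix, ties alphabetical) gets sent to the lowest-numbered state that keeps every Accept/Reject pair distinguishable — a pair clashes when both reach the same state with identical unread suffix — and to a fresh state only if none does.
a: 0a undefined. 0a->0: ok.
b: 0b undefined. 0b->0: no, bb/bbaba meet in 0. Open state 1: 0b->1.
ba: 1a undefined. 1a->0: ok.
bb: 1b undefined. 1b->0: no, bb/bbaba meet in 0. 1b->1: ok.
All examples now run through 2 states with every (state, symbol) defined. Accept strings end in {1}, Reject strings end in {0}; accept={1}.

states=2 start=0 accept={1} delta: 0a->0 0b->1 1a->0 1b->1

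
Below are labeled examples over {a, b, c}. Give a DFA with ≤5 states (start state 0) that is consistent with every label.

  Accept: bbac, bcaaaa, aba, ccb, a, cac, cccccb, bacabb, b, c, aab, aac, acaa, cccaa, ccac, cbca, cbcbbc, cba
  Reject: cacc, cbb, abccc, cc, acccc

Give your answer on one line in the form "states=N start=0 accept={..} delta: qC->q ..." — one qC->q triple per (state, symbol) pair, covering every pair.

Grow the machine one transition at a time. Run the examples from 0; the earliest place one falls off (shortest prefix, ties alphabetical) gets sent to the lowest-numbered state that keeps every Accept/Reject pair distinguishable — a pair clashes when both reach the same state with identical unread suffix — and to a fresh state only if none does.
a: 0a undefined. 0a->0: ok.
b: 0b undefined. 0b->0: ok.
c: 0c undefined. 0c->0: no, bbac/cacc meet in 0. Open state 1: 0c->1.
ca: 1a undefined. 1a->0: ok.
cb: 1b undefined. 1b->0: no, bcaaaa/cbb meet in 0. 1b->1: no, bbac/cbb meet in 1. Open state 2: 1b->2.
cc: 1c undefined. 1c->0: no, bbac/abccc meet in 1. 1c->1: no, bbac/cacc meet in 1. 1c->2: no, ccb/cbb meet in 2 with "b" left. Open state 3: 1c->3.
cba: 2a undefined. 2a->0: ok.
cbb: 2b undefined. 2b->0: no, bcaaaa/cbb meet in 0. 2b->1: no, bbac/cbb meet in 1. 2b->2: ok.
cbc: 2c undefined. 2c->0: ok.
cca: 3a undefined. 3a->0: ok.
ccb: 3b undefined. 3b->0: ok.
ccc: 3c undefined. 3c->0: no, bbac/acccc meet in 1. 3c->1: no, bbac/abccc meet in 1. 3c->2: no, bcaaaa/acccc meet in 0. 3c->3: ok.
All examples now run through 4 states with every (state, symbol) defined. Accept strings end in {0,1}, Reject strings end in {2,3}; accept={0,1}.

states=4 start=0 accept={0,1} delta: 0a->0 0b->0 0c->1 1a->0 1b->2 1c->3 2a->0 2b->2 2c->0 3a->0 3b->0 3c->3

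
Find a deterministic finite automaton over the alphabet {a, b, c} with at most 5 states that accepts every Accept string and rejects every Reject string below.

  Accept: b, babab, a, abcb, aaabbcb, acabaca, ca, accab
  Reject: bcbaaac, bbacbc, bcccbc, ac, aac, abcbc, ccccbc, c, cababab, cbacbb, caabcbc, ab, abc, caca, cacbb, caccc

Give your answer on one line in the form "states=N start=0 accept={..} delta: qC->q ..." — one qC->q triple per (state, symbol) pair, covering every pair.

states=5 start=0 accept={0,1,3} delta: 0a->1 0b->0 0c->2 1a->0 1b->2 1c->2 2a->3 2b->1 2c->2 3a->0 3b->1 3c->4 4a->2 4b->1 4c->0

State merging on the prefix tree: take the shortest (then alphabetical) example prefix whose next move is undefined and point that move at state 0, else 1, else 2, ...; a target is out if some Accept/Reject pair would then sit in one state with the same input left (inseparable). If every existing state is out, open a new one.
a: 0a undefined. 0a->0: no, b/ab meet in 0 with "b" left. Open state 1: 0a->1.
b: 0b undefined. 0b->0: ok.
c: 0c undefined. 0c->0: no, b/bcccbc meet in 0. 0c->1: no, a/c meet in 1. Open state 2: 0c->2.
aa: 1a undefined. 1a->0: ok.
ab: 1b undefined. 1b->0: no, b/ab meet in 0. 1b->1: no, a/ab meet in 1. 1b->2: ok.
ac: 1c undefined. 1c->0: no, b/ac meet in 0. 1c->1: no, a/ac meet in 1. 1c->2: ok.
ca: 2a undefined. 2a->0: no, b/cababab meet in 0. 2a->1: no, babab/ac meet in 2. 2a->2: no, ca/ac meet in 2. Open state 3: 2a->3.
cb: 2b undefined. 2b->0: no, b/cbacbb meet in 0. 2b->1: ok.
cc: 2c undefined. 2c->0: no, b/abc meet in 0. 2c->1: no, a/abcbc meet in 1. 2c->2: ok.
caa: 3a undefined. 3a->0: ok.
cab: 3b undefined. 3b->0: no, b/cababab meet in 0. 3b->1: ok.
cac: 3c undefined. 3c->0: no, b/cacbb meet in 0. 3c->1: no, b/caca meet in 0. 3c->2: no, acabaca/caca meet in 3. 3c->3: no, b/caca meet in 0. Open state 4: 3c->4.
caca: 4a undefined. 4a->0: no, b/caca meet in 0. 4a->1: no, babab/caca meet in 1. 4a->2: ok.
cacb: 4b undefined. 4b->0: no, b/cacbb meet in 0. 4b->1: ok.
cacc: 4c undefined. 4c->0: ok.
All examples now run through 5 states with every (state, symbol) defined. Accept strings end in {0,1,3}, Reject strings end in {2}; accept={0,1,3}.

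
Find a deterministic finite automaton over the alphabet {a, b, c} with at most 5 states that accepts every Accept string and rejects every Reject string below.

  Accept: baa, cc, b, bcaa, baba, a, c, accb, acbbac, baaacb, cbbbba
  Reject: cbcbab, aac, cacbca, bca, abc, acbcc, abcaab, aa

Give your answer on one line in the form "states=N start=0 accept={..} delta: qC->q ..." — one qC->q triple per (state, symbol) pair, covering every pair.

Fold the examples into a partial DFA from state 0: repeatedly fix the first undefined (state, symbol) met by the shortest-then-alphabetical prefix, trying targets in increasing order and rejecting any under which an Accept and a Reject string meet in one state with the same remainder; add a state when all current targets are rejected. Accepting states are where Accept strings end.
a: 0a undefined. 0a->0: no, a/aa meet in 0. Open state 1: 0a->1.
b: 0b undefined. 0b->0: no, baa/aa meet in 1 with "a" left. 0b->1: ok.
c: 0c undefined. 0c->0: ok.
aa: 1a undefined. 1a->0: no, cc/aac meet in 0. 1a->1: no, baa/aa meet in 1. Open state 2: 1a->2.
ab: 1b undefined. 1b->0: no, cc/abc meet in 0. 1b->1: no, cbbbba/aa meet in 2. 1b->2: ok.
ac: 1c undefined. 1c->0: no, cc/acbcc meet in 0. 1c->1: no, accb/bca meet in 2. 1c->2: no, baa/bca meet in 2 with "a" left. Open state 3: 1c->3.
aac: 2c undefined. 2c->0: no, cc/aac meet in 0. 2c->1: no, b/aac meet in 1. 2c->2: ok.
acb: 3b undefined. 3b->0: no, cc/acbcc meet in 0. 3b->1: ok.
acc: 3c undefined. 3c->0: no, cc/acbcc meet in 0. 3c->1: no, b/acbcc meet in 1. 3c->2: no, accb/cbcbab meet in 2 with "b" left. 3c->3: ok.
baa: 2a undefined. 2a->0: ok.
bab: 2b undefined. 2b->0: no, baa/cbcbab meet in 0. 2b->1: no, b/cbcbab meet in 1. 2b->2: ok.
bca: 3a undefined. 3a->0: no, baa/cacbca meet in 0. 3a->1: no, b/cacbca meet in 1. 3a->2: ok.
All examples now run through 4 states with every (state, symbol) defined. Accept strings end in {0,1}, Reject strings end in {2,3}; accept={0,1}.

states=4 start=0 accept={0,1} delta: 0a->1 0b->1 0c->0 1a->2 1b->2 1c->3 2a->0 2b->2 2c->2 3a->2 3b->1 3c->3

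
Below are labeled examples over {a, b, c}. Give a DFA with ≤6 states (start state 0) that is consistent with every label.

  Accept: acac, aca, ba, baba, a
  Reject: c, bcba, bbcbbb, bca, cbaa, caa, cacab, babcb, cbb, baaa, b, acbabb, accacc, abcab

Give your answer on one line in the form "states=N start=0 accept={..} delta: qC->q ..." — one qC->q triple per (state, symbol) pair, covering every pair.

Fold the examples into a partial DFA from state 0: repeatedly fix the first undefined (state, symbol) met by the shortest-then-alphabetical prefix, trying targets in increasing order and rejecting any under which an Accept and a Reject string meet in one state with the same remainder; add a state when all current targets are rejected. Accepting states are where Accept strings end.
a: 0a undefined. 0a->0: ok.
b: 0b undefined. 0b->0: no, aca/bca meet in 0 with "ca" left. Open state 1: 0b->1.
c: 0c undefined. 0c->0: no, acac/c meet in 0. 0c->1: ok.
ba: 1a undefined. 1a->0: no, acac/c meet in 1. 1a->1: no, aca/c meet in 1. Open state 2: 1a->2.
bb: 1b undefined. 1b->0: no, a/bbcbbb meet in 0. 1b->1: ok.
bc: 1c undefined. 1c->0: no, aca/bcba meet in 2. 1c->1: no, aca/bcba meet in 2. 1c->2: no, baba/bcba meet in 2 with "ba" left. Open state 3: 1c->3.
baa: 2a undefined. 2a->0: no, a/cbaa meet in 0. 2a->1: no, aca/baaa meet in 2. 2a->2: no, aca/cbaa meet in 2. 2a->3: ok.
bab: 2b undefined. 2b->0: ok.
bca: 3a undefined. 3a->0: no, baba/bca meet in 0. 3a->1: ok.
bcb: 3b undefined. 3b->0: no, baba/bcba meet in 0. 3b->1: no, aca/bcba meet in 2. 3b->2: ok.
cac: 2c undefined. 2c->0: ok.
accacc: 3c undefined. 3c->0: no, acac/accacc meet in 0. 3c->1: ok.
All examples now run through 4 states with every (state, symbol) defined. Accept strings end in {0,2}, Reject strings end in {1,3}; accept={0,2}.

states=4 start=0 accept={0,2} delta: 0a->0 0b->1 0c->1 1a->2 1b->1 1c->3 2a->3 2b->0 2c->0 3a->1 3b->2 3c->1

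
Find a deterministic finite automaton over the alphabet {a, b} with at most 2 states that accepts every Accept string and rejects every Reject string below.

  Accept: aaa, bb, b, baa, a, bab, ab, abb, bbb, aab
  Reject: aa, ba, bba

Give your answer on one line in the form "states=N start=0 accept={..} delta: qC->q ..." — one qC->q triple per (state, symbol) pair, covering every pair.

states=2 start=0 accept={1} delta: 0a->1 0b->1 1a->0 1b->1

Fold the examples into a partial DFA from state 0: repeatedly fix the first undefined (state, symbol) met by the shortest-then-alphabetical prefix, trying targets in increasing order and rejecting any under which an Accept and a Reject string meet in one state with the same remainder; add a state when all current targets are rejected. Accepting states are where Accept strings end.
a: 0a undefined. 0a->0: no, aaa/aa meet in 0. Open state 1: 0a->1.
b: 0b undefined. 0b->0: no, baa/aa meet in 1 with "a" left. 0b->1: ok.
aa: 1a undefined. 1a->0: ok.
ab: 1b undefined. 1b->0: no, aaa/bba meet in 1. 1b->1: ok.
All examples now run through 2 states with every (state, symbol) defined. Accept strings end in {1}, Reject strings end in {0}; accept={1}.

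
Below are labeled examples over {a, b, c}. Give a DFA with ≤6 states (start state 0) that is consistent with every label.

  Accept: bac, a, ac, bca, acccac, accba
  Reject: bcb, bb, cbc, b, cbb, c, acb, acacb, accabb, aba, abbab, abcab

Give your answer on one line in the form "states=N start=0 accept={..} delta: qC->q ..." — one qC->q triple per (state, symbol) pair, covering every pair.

states=4 start=0 accept={1,2} delta: 0a->1 0b->0 0c->0 1a->0 1b->1 1c->2 2a->0 2b->0 2c->3 3a->0 3b->0 3c->0

Grow the machine one transition at a time. Run the examples from 0; the earliest place one falls off (shortest prefix, ties alphabetical) gets sent to the lowest-numbered state that keeps every Accept/Reject pair distinguishable — a pair clashes when both reach the same state with identical unread suffix — and to a fresh state only if none does.
a: 0a undefined. 0a->0: no, ac/c meet in 0 with "c" left. Open state 1: 0a->1.
b: 0b undefined. 0b->0: ok.
c: 0c undefined. 0c->0: ok.
ab: 1b undefined. 1b->0: no, a/aba meet in 1. 1b->1: ok.
ac: 1c undefined. 1c->0: no, bac/bcb meet in 0. 1c->1: no, bac/acb meet in 1. Open state 2: 1c->2.
aba: 1a undefined. 1a->0: ok.
aca: 2a undefined. 2a->0: ok.
acb: 2b undefined. 2b->0: ok.
acc: 2c undefined. 2c->0: no, a/accabb meet in 1. 2c->1: no, acccac/bcb meet in 0. 2c->2: no, acccac/bcb meet in 0. Open state 3: 2c->3.
acca: 3a undefined. 3a->0: ok.
accb: 3b undefined. 3b->0: ok.
accc: 3c undefined. 3c->0: ok.
All examples now run through 4 states with every (state, symbol) defined. Accept strings end in {1,2}, Reject strings end in {0}; accept={1,2}.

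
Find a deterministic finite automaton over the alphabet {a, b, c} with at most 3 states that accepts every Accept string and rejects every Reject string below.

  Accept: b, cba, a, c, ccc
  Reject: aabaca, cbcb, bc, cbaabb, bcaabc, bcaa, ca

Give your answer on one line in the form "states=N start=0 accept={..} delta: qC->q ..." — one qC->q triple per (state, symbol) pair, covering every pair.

states=3 start=0 accept={0,1} delta: 0a->0 0b->1 0c->1 1a->2 1b->2 1c->2 2a->1 2b->1 2c->1

State merging on the prefix tree: take the shortest (then alphabetical) example prefix whose next move is undefined and point that move at state 0, else 1, else 2, ...; a target is out if some Accept/Reject pair would then sit in one state with the same input left (inseparable). If every existing state is out, open a new one.
a: 0a undefined. 0a->0: ok.
b: 0b undefined. 0b->0: no, c/bc meet in 0 with "c" left. Open state 1: 0b->1.
c: 0c undefined. 0c->0: no, a/ca meet in 0. 0c->1: ok.
bc: 1c undefined. 1c->0: no, a/bc meet in 0. 1c->1: no, b/bc meet in 1. Open state 2: 1c->2.
ca: 1a undefined. 1a->0: no, a/aabaca meet in 0. 1a->1: no, b/ca meet in 1. 1a->2: ok.
cb: 1b undefined. 1b->0: no, cba/cbcb meet in 0. 1b->1: no, cba/bc meet in 2. 1b->2: ok.
bca: 2a undefined. 2a->0: no, cba/bcaa meet in 0. 2a->1: ok.
cbc: 2c undefined. 2c->0: no, b/cbcb meet in 1. 2c->1: ok.
bcaab: 2b undefined. 2b->0: no, b/cbaabb meet in 1. 2b->1: ok.
All examples now run through 3 states with every (state, symbol) defined. Accept strings end in {0,1}, Reject strings end in {2}; accept={0,1}.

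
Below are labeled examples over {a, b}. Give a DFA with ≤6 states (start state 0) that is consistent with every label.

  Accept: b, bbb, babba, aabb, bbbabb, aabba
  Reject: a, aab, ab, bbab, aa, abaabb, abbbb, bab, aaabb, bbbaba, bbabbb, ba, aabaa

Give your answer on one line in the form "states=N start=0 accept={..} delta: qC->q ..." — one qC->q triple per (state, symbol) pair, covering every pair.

states=5 start=0 accept={0,4} delta: 0a->1 0b->0 1a->2 1b->3 2a->3 2b->3 3a->2 3b->4 4a->0 4b->1

State merging on the prefix tree: take the shortest (then alphabetical) example prefix whose next move is undefined and point that move at state 0, else 1, else 2, ...; a target is out if some Accept/Reject pair would then sit in one state with the same input left (inseparable). If every existing state is out, open a new one.
a: 0a undefined. 0a->0: no, b/aab meet in 0 with "b" left. Open state 1: 0a->1.
b: 0b undefined. 0b->0: ok.
aa: 1a undefined. 1a->0: no, b/aab meet in 0. 1a->1: no, aabb/aaabb meet in 1 with "bb" left. Open state 2: 1a->2.
ab: 1b undefined. 1b->0: no, b/ab meet in 0. 1b->1: no, babba/aa meet in 2. 1b->2: no, aabb/bbabbb meet in 2 with "bb" left. Open state 3: 1b->3.
aaa: 2a undefined. 2a->0: no, b/aaabb meet in 0. 2a->1: no, bbbabb/aaabb meet in 3 with "b" left. 2a->2: no, aabb/aaabb meet in 2 with "bb" left. 2a->3: ok.
aab: 2b undefined. 2b->0: no, b/aab meet in 0. 2b->1: no, aabb/ab meet in 3. 2b->2: no, aabb/aab meet in 2. 2b->3: ok.
aba: 3a undefined. 3a->0: no, b/bbbaba meet in 0. 3a->1: no, aabb/abaabb meet in 3 with "b" left. 3a->2: ok.
abb: 3b undefined. 3b->0: no, b/abaabb meet in 0. 3b->1: no, babba/aa meet in 2. 3b->2: no, babba/aab meet in 3. 3b->3: no, babba/aa meet in 2. Open state 4: 3b->4.
abbb: 4b undefined. 4b->0: no, b/abaabb meet in 0. 4b->1: ok.
aabba: 4a undefined. 4a->0: ok.
All examples now run through 5 states with every (state, symbol) defined. Accept strings end in {0,4}, Reject strings end in {1,2,3}; accept={0,4}.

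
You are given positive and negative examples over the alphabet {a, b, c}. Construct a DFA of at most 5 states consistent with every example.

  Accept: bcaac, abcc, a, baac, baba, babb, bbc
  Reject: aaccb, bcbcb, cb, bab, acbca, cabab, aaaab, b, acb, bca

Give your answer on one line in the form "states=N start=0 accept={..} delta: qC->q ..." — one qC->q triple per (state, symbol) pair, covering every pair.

states=3 start=0 accept={0} delta: 0a->0 0b->1 0c->0 1a->0 1b->0 1c->2 2a->1 2b->0 2c->0

Grow the machine one transition at a time. Run the examples from 0; the earliest place one falls off (shortest prefix, ties alphabetical) gets sent to the lowest-numbered state that keeps every Accept/Reject pair distinguishable — a pair clashes when both reach the same state with identical unread suffix — and to a fresh state only if none does.
a: 0a undefined. 0a->0: ok.
b: 0b undefined. 0b->0: no, a/bab meet in 0. Open state 1: 0b->1.
c: 0c undefined. 0c->0: ok.
ba: 1a undefined. 1a->0: ok.
bb: 1b undefined. 1b->0: ok.
bc: 1c undefined. 1c->0: no, bcaac/acbca meet in 0. 1c->1: no, bcaac/acbca meet in 0. Open state 2: 1c->2.
bca: 2a undefined. 2a->0: no, bcaac/acbca meet in 0. 2a->1: ok.
bcb: 2b undefined. 2b->0: ok.
abcc: 2c undefined. 2c->0: ok.
All examples now run through 3 states with every (state, symbol) defined. Accept strings end in {0}, Reject strings end in {1}; accept={0}.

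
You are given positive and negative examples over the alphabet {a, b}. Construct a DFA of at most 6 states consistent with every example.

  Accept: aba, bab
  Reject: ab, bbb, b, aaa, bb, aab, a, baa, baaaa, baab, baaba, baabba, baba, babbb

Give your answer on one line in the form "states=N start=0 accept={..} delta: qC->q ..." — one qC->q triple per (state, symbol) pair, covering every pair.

State merging on the prefix tree: take the shortest (then alphabetical) example prefix whose next move is undefined and point that move at state 0, else 1, else 2, ...; a target is out if some Accept/Reject pair would then sit in one state with the same input left (inseparable). If every existing state is out, open a new one.
a: 0a undefined. 0a->0: ok.
b: 0b undefined. 0b->0: no, aba/ab meet in 0. Open state 1: 0b->1.
ba: 1a undefined. 1a->0: no, aba/aaa meet in 0. 1a->1: no, aba/ab meet in 1. Open state 2: 1a->2.
bb: 1b undefined. 1b->0: ok.
baa: 2a undefined. 2a->0: no, aba/baaba meet in 2. 2a->1: no, aba/baabba meet in 2. 2a->2: no, aba/baa meet in 2. Open state 3: 2a->3.
bab: 2b undefined. 2b->0: no, bab/aaa meet in 0. 2b->1: no, aba/baba meet in 2. 2b->2: no, aba/babbb meet in 2. 2b->3: no, bab/baa meet in 3. Open state 4: 2b->4.
baaa: 3a undefined. 3a->0: ok.
baab: 3b undefined. 3b->0: no, aba/baabba meet in 2. 3b->1: no, aba/baaba meet in 2. 3b->2: no, aba/baab meet in 2. 3b->3: ok.
baba: 4a undefined. 4a->0: ok.
babb: 4b undefined. 4b->0: ok.
All examples now run through 5 states with every (state, symbol) defined. Accept strings end in {2,4}, Reject strings end in {0,1,3}; accept={2,4}.

states=5 start=0 accept={2,4} delta: 0a->0 0b->1 1a->2 1b->0 2a->3 2b->4 3a->0 3b->3 4a->0 4b->0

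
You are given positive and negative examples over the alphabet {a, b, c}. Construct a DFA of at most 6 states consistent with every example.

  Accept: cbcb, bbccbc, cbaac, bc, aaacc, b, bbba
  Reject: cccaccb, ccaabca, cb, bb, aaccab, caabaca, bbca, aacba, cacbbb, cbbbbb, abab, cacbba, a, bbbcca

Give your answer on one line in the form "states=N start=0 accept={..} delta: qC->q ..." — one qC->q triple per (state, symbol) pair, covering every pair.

Fold the examples into a partial DFA from state 0: repeatedly fix the first undefined (state, symbol) met by the shortest-then-alphabetical prefix, trying targets in increasing order and rejecting any under which an Accept and a Reject string meet in one state with the same remainder; add a state when all current targets are rejected. Accepting states are where Accept strings end.
a: 0a undefined. 0a->0: ok.
b: 0b undefined. 0b->0: no, b/bb meet in 0. Open state 1: 0b->1.
c: 0c undefined. 0c->0: no, aaacc/a meet in 0. 0c->1: ok.
bb: 1b undefined. 1b->0: no, cbcb/cb meet in 0. 1b->1: no, b/cb meet in 1. Open state 2: 1b->2.
bc: 1c undefined. 1c->0: no, bc/ccaabca meet in 0. 1c->1: ok.
ca: 1a undefined. 1a->0: no, bc/aaccab meet in 1. 1a->1: no, bbba/cacbba meet in 2 with "ba" left. 1a->2: ok.
bbb: 2b undefined. 2b->0: no, bbba/aaccab meet in 0. 2b->1: no, bc/aaccab meet in 1. 2b->2: no, bbba/aacba meet in 2 with "a" left. Open state 3: 2b->3.
bbc: 2c undefined. 2c->0: no, bbccbc/bbca meet in 0. 2c->1: no, cbcb/cccaccb meet in 2. 2c->2: no, cbcb/cccaccb meet in 3. 2c->3: no, bbba/bbca meet in 3 with "a" left. Open state 4: 2c->4.
caa: 2a undefined. 2a->0: ok.
bbba: 3a undefined. 3a->0: no, bbba/aacba meet in 0. 3a->1: ok.
bbbc: 3c undefined. 3c->0: ok.
bbca: 4a undefined. 4a->0: ok.
bbcc: 4c undefined. 4c->0: no, bbccbc/cccaccb meet in 1. 4c->1: ok.
cacb: 4b undefined. 4b->0: no, cbcb/caabaca meet in 0. 4b->1: ok.
cbbb: 3b undefined. 3b->0: ok.
All examples now run through 5 states with every (state, symbol) defined. Accept strings end in {1,4}, Reject strings end in {0,2,3}; accept={1,4}.

states=5 start=0 accept={1,4} delta: 0a->0 0b->1 0c->1 1a->2 1b->2 1c->1 2a->0 2b->3 2c->4 3a->1 3b->0 3c->0 4a->0 4b->1 4c->1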